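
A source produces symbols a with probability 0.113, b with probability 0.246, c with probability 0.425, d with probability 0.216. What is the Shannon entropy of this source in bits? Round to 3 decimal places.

H = −Σ pᵢ log₂ pᵢ.
−0.113·log₂(0.113) = 0.3555
−0.246·log₂(0.246) = 0.4977
−0.425·log₂(0.425) = 0.5246
−0.216·log₂(0.216) = 0.4776
Sum ≈ 1.8554 → 1.855 bits.

1.855 bits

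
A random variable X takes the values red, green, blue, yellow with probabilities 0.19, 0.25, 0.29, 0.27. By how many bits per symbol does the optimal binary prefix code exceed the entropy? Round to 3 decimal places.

0.017 bits

Entropy H = −Σ p log₂ p ≈ 1.9832 bits.
Huffman merges: 19/100+1/4→11/25; 27/100+29/100→14/25; 11/25+14/25→1. L = 2 ≈ 2.0000.
L − H = 2.0000 − 1.9832 = 0.017 bits.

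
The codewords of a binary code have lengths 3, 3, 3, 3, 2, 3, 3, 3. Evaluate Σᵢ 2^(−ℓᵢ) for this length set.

1.125

With common denominator 2^3 = 8: Σ 2^(−ℓᵢ) = 1/8 + 1/8 + 1/8 + 1/8 + 2/8 + 1/8 + 1/8 + 1/8 = 9/8 = 1.125.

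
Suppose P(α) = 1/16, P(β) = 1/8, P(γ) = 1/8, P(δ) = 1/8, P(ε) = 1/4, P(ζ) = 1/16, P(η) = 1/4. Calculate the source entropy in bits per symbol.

Each probability is a power of 1/2, so log₂(1/p) is an integer.
H = Σ p·log₂(1/p) = 1/16·4 + 1/8·3 + 1/8·3 + 1/8·3 + 1/4·2 + 1/16·4 + 1/4·2 = 2.625 bits.

2.625 bits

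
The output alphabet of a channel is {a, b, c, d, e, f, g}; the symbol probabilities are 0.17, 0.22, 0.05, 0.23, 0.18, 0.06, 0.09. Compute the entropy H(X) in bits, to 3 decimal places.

2.620 bits

H = −Σ pᵢ log₂ pᵢ.
−0.17·log₂(0.17) = 0.4346
−0.22·log₂(0.22) = 0.4806
−0.05·log₂(0.05) = 0.2161
−0.23·log₂(0.23) = 0.4877
−0.18·log₂(0.18) = 0.4453
−0.06·log₂(0.06) = 0.2435
−0.09·log₂(0.09) = 0.3127
Sum ≈ 2.6204 → 2.620 bits.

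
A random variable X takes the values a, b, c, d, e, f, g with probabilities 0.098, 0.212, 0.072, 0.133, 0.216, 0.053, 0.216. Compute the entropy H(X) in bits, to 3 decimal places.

2.643 bits

H = −Σ pᵢ log₂ pᵢ.
−0.098·log₂(0.098) = 0.3284
−0.212·log₂(0.212) = 0.4744
−0.072·log₂(0.072) = 0.2733
−0.133·log₂(0.133) = 0.3871
−0.216·log₂(0.216) = 0.4776
−0.053·log₂(0.053) = 0.2246
−0.216·log₂(0.216) = 0.4776
Sum ≈ 2.6429 → 2.643 bits.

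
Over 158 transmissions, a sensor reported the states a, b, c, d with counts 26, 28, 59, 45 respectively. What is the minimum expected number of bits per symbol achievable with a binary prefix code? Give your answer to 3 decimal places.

1.968 bits/symbol

Probabilities are the counts divided by 158.
Repeatedly combine the two least-probable nodes; the expected code length is the sum of the merged weights.
merge 13/79 + 14/79 → 27/79
merge 45/158 + 27/79 → 99/158
merge 59/158 + 99/158 → 1
L = 27/79 + 99/158 + 1 = 311/158 ≈ 1.968 bits/symbol.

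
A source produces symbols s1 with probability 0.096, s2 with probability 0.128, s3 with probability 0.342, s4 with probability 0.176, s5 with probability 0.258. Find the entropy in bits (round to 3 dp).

2.179 bits

H = −Σ pᵢ log₂ pᵢ.
−0.096·log₂(0.096) = 0.3246
−0.128·log₂(0.128) = 0.3796
−0.342·log₂(0.342) = 0.5294
−0.176·log₂(0.176) = 0.4411
−0.258·log₂(0.258) = 0.5043
Sum ≈ 2.1790 → 2.179 bits.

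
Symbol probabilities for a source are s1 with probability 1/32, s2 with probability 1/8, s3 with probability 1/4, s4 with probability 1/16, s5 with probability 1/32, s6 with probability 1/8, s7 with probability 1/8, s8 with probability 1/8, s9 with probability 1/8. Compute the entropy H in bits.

Each probability is a power of 1/2, so log₂(1/p) is an integer.
H = Σ p·log₂(1/p) = 1/32·5 + 1/8·3 + 1/4·2 + 1/16·4 + 1/32·5 + 1/8·3 + 1/8·3 + 1/8·3 + 1/8·3 = 2.9375 bits.

2.9375 bits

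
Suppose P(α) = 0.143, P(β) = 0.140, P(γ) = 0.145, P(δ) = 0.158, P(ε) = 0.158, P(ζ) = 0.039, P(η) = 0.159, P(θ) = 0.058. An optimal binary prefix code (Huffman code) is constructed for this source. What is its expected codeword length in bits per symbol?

Repeatedly combine the two least-probable nodes; the expected code length is the sum of the merged weights.
merge 39/1000 + 29/500 → 97/1000
merge 97/1000 + 7/50 → 237/1000
merge 143/1000 + 29/200 → 36/125
merge 79/500 + 79/500 → 79/250
merge 159/1000 + 237/1000 → 99/250
merge 36/125 + 79/250 → 151/250
merge 99/250 + 151/250 → 1
L = 97/1000 + 237/1000 + 36/125 + 79/250 + 99/250 + 151/250 + 1 = 1469/500 = 2.938 bits/symbol.

2.938 bits/symbol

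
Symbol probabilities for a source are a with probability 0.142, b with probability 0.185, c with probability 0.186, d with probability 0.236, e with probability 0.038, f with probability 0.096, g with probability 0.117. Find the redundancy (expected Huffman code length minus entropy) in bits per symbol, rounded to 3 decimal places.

0.053 bits

Entropy H = −Σ p log₂ p ≈ 2.6592 bits.
Huffman merges: 19/500+12/125→67/500; 117/1000+67/500→251/1000; 71/500+37/200→327/1000; 93/500+59/250→211/500; 251/1000+327/1000→289/500; 211/500+289/500→1. L = 339/125 ≈ 2.7120.
L − H = 2.7120 − 2.6592 = 0.053 bits.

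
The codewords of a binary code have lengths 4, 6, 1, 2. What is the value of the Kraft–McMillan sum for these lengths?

0.828125

With common denominator 2^6 = 64: Σ 2^(−ℓᵢ) = 4/64 + 1/64 + 32/64 + 16/64 = 53/64 = 0.828125.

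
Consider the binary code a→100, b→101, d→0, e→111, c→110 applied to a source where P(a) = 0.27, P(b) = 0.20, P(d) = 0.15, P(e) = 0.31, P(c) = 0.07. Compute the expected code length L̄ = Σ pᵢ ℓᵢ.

2.7 bits/symbol

L̄ = Σ pᵢ·ℓᵢ = 0.27·3 + 0.20·3 + 0.15·1 + 0.31·3 + 0.07·3 = 2.7 bits/symbol.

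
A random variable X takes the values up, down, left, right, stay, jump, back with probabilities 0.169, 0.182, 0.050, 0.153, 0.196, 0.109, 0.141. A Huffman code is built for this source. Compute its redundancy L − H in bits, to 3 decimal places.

Entropy H = −Σ p log₂ p ≈ 2.7192 bits.
Huffman merges: 1/20+109/1000→159/1000; 141/1000+153/1000→147/500; 159/1000+169/1000→41/125; 91/500+49/250→189/500; 147/500+41/125→311/500; 189/500+311/500→1. L = 2781/1000 ≈ 2.7810.
L − H = 2.7810 − 2.7192 = 0.062 bits.

0.062 bits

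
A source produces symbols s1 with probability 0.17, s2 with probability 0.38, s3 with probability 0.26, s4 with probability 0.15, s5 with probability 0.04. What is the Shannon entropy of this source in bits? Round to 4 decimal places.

2.0666 bits

H = −Σ pᵢ log₂ pᵢ.
−0.17·log₂(0.17) = 0.4346
−0.38·log₂(0.38) = 0.5305
−0.26·log₂(0.26) = 0.5053
−0.15·log₂(0.15) = 0.4105
−0.04·log₂(0.04) = 0.1858
Sum ≈ 2.0666 → 2.0666 bits.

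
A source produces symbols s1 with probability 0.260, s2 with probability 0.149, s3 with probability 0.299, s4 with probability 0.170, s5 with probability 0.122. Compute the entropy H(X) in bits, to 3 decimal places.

2.240 bits

H = −Σ pᵢ log₂ pᵢ.
−0.260·log₂(0.260) = 0.5053
−0.149·log₂(0.149) = 0.4092
−0.299·log₂(0.299) = 0.5208
−0.170·log₂(0.170) = 0.4346
−0.122·log₂(0.122) = 0.3703
Sum ≈ 2.2402 → 2.240 bits.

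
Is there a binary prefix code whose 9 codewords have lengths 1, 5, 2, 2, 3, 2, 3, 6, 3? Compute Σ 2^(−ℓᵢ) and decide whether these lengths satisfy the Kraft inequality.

With common denominator 2^6 = 64: Σ 2^(−ℓᵢ) = 32/64 + 2/64 + 16/64 + 16/64 + 8/64 + 16/64 + 8/64 + 1/64 + 8/64 = 107/64 = 1.671875.
Kraft's inequality requires Σ ≤ 1; here Σ = 1.671875 > 1, so no such prefix code exists.

1.671875; no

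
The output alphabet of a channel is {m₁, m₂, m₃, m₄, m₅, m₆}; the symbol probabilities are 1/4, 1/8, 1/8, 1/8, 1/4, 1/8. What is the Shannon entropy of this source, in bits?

2.5 bits

Each probability is a power of 1/2, so log₂(1/p) is an integer.
H = Σ p·log₂(1/p) = 1/4·2 + 1/8·3 + 1/8·3 + 1/8·3 + 1/4·2 + 1/8·3 = 2.5 bits.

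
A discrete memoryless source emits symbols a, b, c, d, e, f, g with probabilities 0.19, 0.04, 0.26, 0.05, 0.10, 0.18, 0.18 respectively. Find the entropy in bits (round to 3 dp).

H = −Σ pᵢ log₂ pᵢ.
−0.19·log₂(0.19) = 0.4552
−0.04·log₂(0.04) = 0.1858
−0.26·log₂(0.26) = 0.5053
−0.05·log₂(0.05) = 0.2161
−0.10·log₂(0.10) = 0.3322
−0.18·log₂(0.18) = 0.4453
−0.18·log₂(0.18) = 0.4453
Sum ≈ 2.5852 → 2.585 bits.

2.585 bits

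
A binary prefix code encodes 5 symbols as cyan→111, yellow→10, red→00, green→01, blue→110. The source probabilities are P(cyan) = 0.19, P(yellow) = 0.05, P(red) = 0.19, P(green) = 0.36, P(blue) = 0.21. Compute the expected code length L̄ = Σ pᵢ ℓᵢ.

2.4 bits/symbol

L̄ = Σ pᵢ·ℓᵢ = 0.19·3 + 0.05·2 + 0.19·2 + 0.36·2 + 0.21·3 = 2.4 bits/symbol.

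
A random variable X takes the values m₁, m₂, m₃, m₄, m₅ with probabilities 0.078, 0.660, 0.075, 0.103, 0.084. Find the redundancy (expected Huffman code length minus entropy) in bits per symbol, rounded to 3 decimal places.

0.079 bits

Entropy H = −Σ p log₂ p ≈ 1.6009 bits.
Huffman merges: 3/40+39/500→153/1000; 21/250+103/1000→187/1000; 153/1000+187/1000→17/50; 17/50+33/50→1. L = 42/25 ≈ 1.6800.
L − H = 1.6800 − 1.6009 = 0.079 bits.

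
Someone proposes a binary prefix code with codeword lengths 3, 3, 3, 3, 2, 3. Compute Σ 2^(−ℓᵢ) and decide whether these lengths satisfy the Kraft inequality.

With common denominator 2^3 = 8: Σ 2^(−ℓᵢ) = 1/8 + 1/8 + 1/8 + 1/8 + 2/8 + 1/8 = 7/8 = 0.875.
Kraft's inequality requires Σ ≤ 1; here Σ = 0.875 ≤ 1, so such a prefix code exists.

0.875; yes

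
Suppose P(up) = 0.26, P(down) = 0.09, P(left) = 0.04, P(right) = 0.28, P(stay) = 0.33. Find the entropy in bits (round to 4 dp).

2.0457 bits

H = −Σ pᵢ log₂ pᵢ.
−0.26·log₂(0.26) = 0.5053
−0.09·log₂(0.09) = 0.3127
−0.04·log₂(0.04) = 0.1858
−0.28·log₂(0.28) = 0.5142
−0.33·log₂(0.33) = 0.5278
Sum ≈ 2.0457 → 2.0457 bits.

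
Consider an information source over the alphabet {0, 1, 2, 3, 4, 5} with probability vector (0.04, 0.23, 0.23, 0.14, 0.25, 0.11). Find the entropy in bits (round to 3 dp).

H = −Σ pᵢ log₂ pᵢ.
−0.04·log₂(0.04) = 0.1858
−0.23·log₂(0.23) = 0.4877
−0.23·log₂(0.23) = 0.4877
−0.14·log₂(0.14) = 0.3971
−0.25·log₂(0.25) = 0.5000
−0.11·log₂(0.11) = 0.3503
Sum ≈ 2.4085 → 2.408 bits.

2.408 bits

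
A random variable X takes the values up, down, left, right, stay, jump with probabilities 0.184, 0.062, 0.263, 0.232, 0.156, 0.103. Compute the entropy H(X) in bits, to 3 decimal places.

H = −Σ pᵢ log₂ pᵢ.
−0.184·log₂(0.184) = 0.4494
−0.062·log₂(0.062) = 0.2487
−0.263·log₂(0.263) = 0.5068
−0.232·log₂(0.232) = 0.4890
−0.156·log₂(0.156) = 0.4181
−0.103·log₂(0.103) = 0.3378
Sum ≈ 2.4498 → 2.450 bits.

2.450 bits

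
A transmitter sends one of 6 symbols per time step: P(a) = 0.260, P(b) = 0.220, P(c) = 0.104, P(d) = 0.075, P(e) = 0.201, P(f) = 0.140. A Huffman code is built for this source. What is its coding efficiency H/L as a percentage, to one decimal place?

Entropy H = −Σ p log₂ p ≈ 2.4681 bits.
Huffman merges: 3/40+13/125→179/1000; 7/50+179/1000→319/1000; 201/1000+11/50→421/1000; 13/50+319/1000→579/1000; 421/1000+579/1000→1. L = 1249/500 ≈ 2.4980.
Efficiency = H/L = 2.4681/2.4980 = 98.8%.

98.8%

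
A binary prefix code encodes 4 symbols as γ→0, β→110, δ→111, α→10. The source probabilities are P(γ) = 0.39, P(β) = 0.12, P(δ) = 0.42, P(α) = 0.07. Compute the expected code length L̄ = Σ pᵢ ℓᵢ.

L̄ = Σ pᵢ·ℓᵢ = 0.39·1 + 0.12·3 + 0.42·3 + 0.07·2 = 2.15 bits/symbol.

2.15 bits/symbol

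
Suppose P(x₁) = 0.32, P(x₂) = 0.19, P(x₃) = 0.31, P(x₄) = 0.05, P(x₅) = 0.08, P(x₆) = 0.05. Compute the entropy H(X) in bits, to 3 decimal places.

2.229 bits

H = −Σ pᵢ log₂ pᵢ.
−0.32·log₂(0.32) = 0.5260
−0.19·log₂(0.19) = 0.4552
−0.31·log₂(0.31) = 0.5238
−0.05·log₂(0.05) = 0.2161
−0.08·log₂(0.08) = 0.2915
−0.05·log₂(0.05) = 0.2161
Sum ≈ 2.2288 → 2.229 bits.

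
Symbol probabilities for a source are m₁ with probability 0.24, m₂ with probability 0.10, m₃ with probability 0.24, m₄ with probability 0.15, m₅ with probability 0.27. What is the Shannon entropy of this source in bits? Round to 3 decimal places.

2.241 bits

H = −Σ pᵢ log₂ pᵢ.
−0.24·log₂(0.24) = 0.4941
−0.10·log₂(0.10) = 0.3322
−0.24·log₂(0.24) = 0.4941
−0.15·log₂(0.15) = 0.4105
−0.27·log₂(0.27) = 0.5100
Sum ≈ 2.2410 → 2.241 bits.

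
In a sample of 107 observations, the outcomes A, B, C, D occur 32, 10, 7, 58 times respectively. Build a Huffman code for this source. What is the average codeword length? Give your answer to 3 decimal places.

Probabilities are the counts divided by 107.
Repeatedly combine the two least-probable nodes; the expected code length is the sum of the merged weights.
merge 7/107 + 10/107 → 17/107
merge 17/107 + 32/107 → 49/107
merge 49/107 + 58/107 → 1
L = 17/107 + 49/107 + 1 = 173/107 ≈ 1.617 bits/symbol.

1.617 bits/symbol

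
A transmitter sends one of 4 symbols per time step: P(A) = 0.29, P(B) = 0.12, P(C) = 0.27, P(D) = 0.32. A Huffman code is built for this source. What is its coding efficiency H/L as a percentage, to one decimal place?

96.1%

Entropy H = −Σ p log₂ p ≈ 1.9210 bits.
Huffman merges: 3/25+27/100→39/100; 29/100+8/25→61/100; 39/100+61/100→1. L = 2 ≈ 2.0000.
Efficiency = H/L = 1.9210/2.0000 = 96.1%.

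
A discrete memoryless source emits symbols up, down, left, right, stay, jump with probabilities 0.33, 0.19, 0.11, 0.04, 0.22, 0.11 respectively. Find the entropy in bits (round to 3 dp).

2.350 bits

H = −Σ pᵢ log₂ pᵢ.
−0.33·log₂(0.33) = 0.5278
−0.19·log₂(0.19) = 0.4552
−0.11·log₂(0.11) = 0.3503
−0.04·log₂(0.04) = 0.1858
−0.22·log₂(0.22) = 0.4806
−0.11·log₂(0.11) = 0.3503
Sum ≈ 2.3499 → 2.350 bits.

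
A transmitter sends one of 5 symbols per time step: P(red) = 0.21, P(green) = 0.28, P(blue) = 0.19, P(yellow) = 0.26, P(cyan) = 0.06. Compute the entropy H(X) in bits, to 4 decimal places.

H = −Σ pᵢ log₂ pᵢ.
−0.21·log₂(0.21) = 0.4728
−0.28·log₂(0.28) = 0.5142
−0.19·log₂(0.19) = 0.4552
−0.26·log₂(0.26) = 0.5053
−0.06·log₂(0.06) = 0.2435
Sum ≈ 2.1911 → 2.1911 bits.

2.1911 bits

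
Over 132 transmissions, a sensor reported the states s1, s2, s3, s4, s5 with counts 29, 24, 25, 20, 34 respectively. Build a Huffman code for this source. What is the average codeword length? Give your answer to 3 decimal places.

Probabilities are the counts divided by 132.
Repeatedly combine the two least-probable nodes; the expected code length is the sum of the merged weights.
merge 5/33 + 2/11 → 1/3
merge 25/132 + 29/132 → 9/22
merge 17/66 + 1/3 → 13/22
merge 9/22 + 13/22 → 1
L = 1/3 + 9/22 + 13/22 + 1 = 7/3 ≈ 2.333 bits/symbol.

2.333 bits/symbol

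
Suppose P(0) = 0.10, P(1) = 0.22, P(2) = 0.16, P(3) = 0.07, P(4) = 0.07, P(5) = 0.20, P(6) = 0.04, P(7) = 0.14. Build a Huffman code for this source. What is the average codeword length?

Repeatedly combine the two least-probable nodes; the expected code length is the sum of the merged weights.
merge 1/25 + 7/100 → 11/100
merge 7/100 + 1/10 → 17/100
merge 11/100 + 7/50 → 1/4
merge 4/25 + 17/100 → 33/100
merge 1/5 + 11/50 → 21/50
merge 1/4 + 33/100 → 29/50
merge 21/50 + 29/50 → 1
L = 11/100 + 17/100 + 1/4 + 33/100 + 21/50 + 29/50 + 1 = 143/50 = 2.86 bits/symbol.

2.86 bits/symbol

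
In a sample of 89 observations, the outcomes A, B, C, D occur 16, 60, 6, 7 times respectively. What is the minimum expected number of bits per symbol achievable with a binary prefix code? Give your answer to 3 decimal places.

Probabilities are the counts divided by 89.
Repeatedly combine the two least-probable nodes; the expected code length is the sum of the merged weights.
merge 6/89 + 7/89 → 13/89
merge 13/89 + 16/89 → 29/89
merge 29/89 + 60/89 → 1
L = 13/89 + 29/89 + 1 = 131/89 ≈ 1.472 bits/symbol.

1.472 bits/symbol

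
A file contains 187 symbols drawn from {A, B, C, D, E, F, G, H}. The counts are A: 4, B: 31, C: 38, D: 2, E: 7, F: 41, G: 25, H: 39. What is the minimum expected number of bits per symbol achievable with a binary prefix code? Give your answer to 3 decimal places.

Probabilities are the counts divided by 187.
Repeatedly combine the two least-probable nodes; the expected code length is the sum of the merged weights.
merge 2/187 + 4/187 → 6/187
merge 6/187 + 7/187 → 13/187
merge 13/187 + 25/187 → 38/187
merge 31/187 + 38/187 → 69/187
merge 38/187 + 39/187 → 7/17
merge 41/187 + 69/187 → 10/17
merge 7/17 + 10/17 → 1
L = 6/187 + 13/187 + 38/187 + 69/187 + 7/17 + 10/17 + 1 = 500/187 ≈ 2.674 bits/symbol.

2.674 bits/symbol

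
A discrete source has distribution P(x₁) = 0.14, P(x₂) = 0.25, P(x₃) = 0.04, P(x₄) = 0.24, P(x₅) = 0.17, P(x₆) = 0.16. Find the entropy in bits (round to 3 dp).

H = −Σ pᵢ log₂ pᵢ.
−0.14·log₂(0.14) = 0.3971
−0.25·log₂(0.25) = 0.5000
−0.04·log₂(0.04) = 0.1858
−0.24·log₂(0.24) = 0.4941
−0.17·log₂(0.17) = 0.4346
−0.16·log₂(0.16) = 0.4230
Sum ≈ 2.4346 → 2.435 bits.

2.435 bits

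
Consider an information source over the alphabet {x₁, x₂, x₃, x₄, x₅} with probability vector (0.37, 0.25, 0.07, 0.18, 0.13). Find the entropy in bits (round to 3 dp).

H = −Σ pᵢ log₂ pᵢ.
−0.37·log₂(0.37) = 0.5307
−0.25·log₂(0.25) = 0.5000
−0.07·log₂(0.07) = 0.2686
−0.18·log₂(0.18) = 0.4453
−0.13·log₂(0.13) = 0.3826
Sum ≈ 2.1272 → 2.127 bits.

2.127 bits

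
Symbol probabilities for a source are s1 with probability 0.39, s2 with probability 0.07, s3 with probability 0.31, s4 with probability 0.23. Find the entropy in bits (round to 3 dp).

1.810 bits

H = −Σ pᵢ log₂ pᵢ.
−0.39·log₂(0.39) = 0.5298
−0.07·log₂(0.07) = 0.2686
−0.31·log₂(0.31) = 0.5238
−0.23·log₂(0.23) = 0.4877
Sum ≈ 1.8098 → 1.810 bits.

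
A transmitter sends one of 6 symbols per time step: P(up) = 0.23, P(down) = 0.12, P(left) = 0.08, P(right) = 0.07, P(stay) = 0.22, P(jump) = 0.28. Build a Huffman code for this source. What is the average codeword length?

Repeatedly combine the two least-probable nodes; the expected code length is the sum of the merged weights.
merge 7/100 + 2/25 → 3/20
merge 3/25 + 3/20 → 27/100
merge 11/50 + 23/100 → 9/20
merge 27/100 + 7/25 → 11/20
merge 9/20 + 11/20 → 1
L = 3/20 + 27/100 + 9/20 + 11/20 + 1 = 121/50 = 2.42 bits/symbol.

2.42 bits/symbol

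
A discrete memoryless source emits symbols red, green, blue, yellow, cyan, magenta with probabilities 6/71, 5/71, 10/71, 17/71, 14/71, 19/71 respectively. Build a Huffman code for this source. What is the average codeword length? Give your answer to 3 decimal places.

Repeatedly combine the two least-probable nodes; the expected code length is the sum of the merged weights.
merge 5/71 + 6/71 → 11/71
merge 10/71 + 11/71 → 21/71
merge 14/71 + 17/71 → 31/71
merge 19/71 + 21/71 → 40/71
merge 31/71 + 40/71 → 1
L = 11/71 + 21/71 + 31/71 + 40/71 + 1 = 174/71 ≈ 2.451 bits/symbol.

2.451 bits/symbol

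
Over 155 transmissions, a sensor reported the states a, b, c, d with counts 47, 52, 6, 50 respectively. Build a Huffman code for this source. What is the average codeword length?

Probabilities are the counts divided by 155.
Repeatedly combine the two least-probable nodes; the expected code length is the sum of the merged weights.
merge 6/155 + 47/155 → 53/155
merge 10/31 + 52/155 → 102/155
merge 53/155 + 102/155 → 1
L = 53/155 + 102/155 + 1 = 2 bits/symbol.

2 bits/symbol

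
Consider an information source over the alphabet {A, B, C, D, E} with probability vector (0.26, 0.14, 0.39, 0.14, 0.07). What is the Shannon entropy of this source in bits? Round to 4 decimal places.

H = −Σ pᵢ log₂ pᵢ.
−0.26·log₂(0.26) = 0.5053
−0.14·log₂(0.14) = 0.3971
−0.39·log₂(0.39) = 0.5298
−0.14·log₂(0.14) = 0.3971
−0.07·log₂(0.07) = 0.2686
Sum ≈ 2.0979 → 2.0979 bits.

2.0979 bits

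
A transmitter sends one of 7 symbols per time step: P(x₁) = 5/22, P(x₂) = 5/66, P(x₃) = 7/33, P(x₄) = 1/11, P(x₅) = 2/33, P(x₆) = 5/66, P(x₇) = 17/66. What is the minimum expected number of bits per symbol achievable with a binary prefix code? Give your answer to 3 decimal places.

2.606 bits/symbol

Repeatedly combine the two least-probable nodes; the expected code length is the sum of the merged weights.
merge 2/33 + 5/66 → 3/22
merge 5/66 + 1/11 → 1/6
merge 3/22 + 1/6 → 10/33
merge 7/33 + 5/22 → 29/66
merge 17/66 + 10/33 → 37/66
merge 29/66 + 37/66 → 1
L = 3/22 + 1/6 + 10/33 + 29/66 + 37/66 + 1 = 86/33 ≈ 2.606 bits/symbol.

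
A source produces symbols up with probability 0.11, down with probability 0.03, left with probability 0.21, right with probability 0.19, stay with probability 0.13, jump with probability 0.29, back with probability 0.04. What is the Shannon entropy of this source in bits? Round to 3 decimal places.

2.516 bits

H = −Σ pᵢ log₂ pᵢ.
−0.11·log₂(0.11) = 0.3503
−0.03·log₂(0.03) = 0.1518
−0.21·log₂(0.21) = 0.4728
−0.19·log₂(0.19) = 0.4552
−0.13·log₂(0.13) = 0.3826
−0.29·log₂(0.29) = 0.5179
−0.04·log₂(0.04) = 0.1858
Sum ≈ 2.5164 → 2.516 bits.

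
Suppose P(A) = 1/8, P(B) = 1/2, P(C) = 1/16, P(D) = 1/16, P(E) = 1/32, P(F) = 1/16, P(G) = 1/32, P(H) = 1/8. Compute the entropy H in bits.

2.3125 bits

Each probability is a power of 1/2, so log₂(1/p) is an integer.
H = Σ p·log₂(1/p) = 1/8·3 + 1/2·1 + 1/16·4 + 1/16·4 + 1/32·5 + 1/16·4 + 1/32·5 + 1/8·3 = 2.3125 bits.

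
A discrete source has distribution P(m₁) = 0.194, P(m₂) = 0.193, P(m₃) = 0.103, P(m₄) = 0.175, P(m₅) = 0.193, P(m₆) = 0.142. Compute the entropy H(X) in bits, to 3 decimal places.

2.553 bits

H = −Σ pᵢ log₂ pᵢ.
−0.194·log₂(0.194) = 0.4590
−0.193·log₂(0.193) = 0.4581
−0.103·log₂(0.103) = 0.3378
−0.175·log₂(0.175) = 0.4401
−0.193·log₂(0.193) = 0.4581
−0.142·log₂(0.142) = 0.3999
Sum ≈ 2.5528 → 2.553 bits.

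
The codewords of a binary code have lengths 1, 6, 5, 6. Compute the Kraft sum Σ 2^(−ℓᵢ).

With common denominator 2^6 = 64: Σ 2^(−ℓᵢ) = 32/64 + 1/64 + 2/64 + 1/64 = 36/64 = 0.5625.

0.5625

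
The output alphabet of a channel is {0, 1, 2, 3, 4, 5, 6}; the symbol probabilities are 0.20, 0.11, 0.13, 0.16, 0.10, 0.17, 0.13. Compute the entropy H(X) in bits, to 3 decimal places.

H = −Σ pᵢ log₂ pᵢ.
−0.20·log₂(0.20) = 0.4644
−0.11·log₂(0.11) = 0.3503
−0.13·log₂(0.13) = 0.3826
−0.16·log₂(0.16) = 0.4230
−0.10·log₂(0.10) = 0.3322
−0.17·log₂(0.17) = 0.4346
−0.13·log₂(0.13) = 0.3826
Sum ≈ 2.7698 → 2.770 bits.

2.770 bits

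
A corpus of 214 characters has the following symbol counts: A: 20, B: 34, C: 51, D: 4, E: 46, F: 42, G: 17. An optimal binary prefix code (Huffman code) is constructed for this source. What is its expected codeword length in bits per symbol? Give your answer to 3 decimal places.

2.640 bits/symbol

Probabilities are the counts divided by 214.
Repeatedly combine the two least-probable nodes; the expected code length is the sum of the merged weights.
merge 2/107 + 17/214 → 21/214
merge 10/107 + 21/214 → 41/214
merge 17/107 + 41/214 → 75/214
merge 21/107 + 23/107 → 44/107
merge 51/214 + 75/214 → 63/107
merge 44/107 + 63/107 → 1
L = 21/214 + 41/214 + 75/214 + 44/107 + 63/107 + 1 = 565/214 ≈ 2.640 bits/symbol.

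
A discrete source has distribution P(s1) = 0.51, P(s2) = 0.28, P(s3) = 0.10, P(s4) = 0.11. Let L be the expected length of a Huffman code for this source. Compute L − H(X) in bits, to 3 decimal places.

Entropy H = −Σ p log₂ p ≈ 1.6921 bits.
Huffman merges: 1/10+11/100→21/100; 21/100+7/25→49/100; 49/100+51/100→1. L = 17/10 ≈ 1.7000.
L − H = 1.7000 − 1.6921 = 0.008 bits.

0.008 bits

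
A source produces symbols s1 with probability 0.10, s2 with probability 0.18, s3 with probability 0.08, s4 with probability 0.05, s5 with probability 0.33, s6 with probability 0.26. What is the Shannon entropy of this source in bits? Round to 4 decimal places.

H = −Σ pᵢ log₂ pᵢ.
−0.10·log₂(0.10) = 0.3322
−0.18·log₂(0.18) = 0.4453
−0.08·log₂(0.08) = 0.2915
−0.05·log₂(0.05) = 0.2161
−0.33·log₂(0.33) = 0.5278
−0.26·log₂(0.26) = 0.5053
Sum ≈ 2.3182 → 2.3182 bits.

2.3182 bits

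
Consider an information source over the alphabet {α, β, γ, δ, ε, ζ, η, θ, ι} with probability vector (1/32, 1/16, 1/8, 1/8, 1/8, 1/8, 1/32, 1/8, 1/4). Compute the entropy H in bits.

2.9375 bits

Each probability is a power of 1/2, so log₂(1/p) is an integer.
H = Σ p·log₂(1/p) = 1/32·5 + 1/16·4 + 1/8·3 + 1/8·3 + 1/8·3 + 1/8·3 + 1/32·5 + 1/8·3 + 1/4·2 = 2.9375 bits.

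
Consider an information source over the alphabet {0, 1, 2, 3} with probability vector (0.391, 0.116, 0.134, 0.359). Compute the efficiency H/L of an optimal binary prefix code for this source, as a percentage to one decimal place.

Entropy H = −Σ p log₂ p ≈ 1.8094 bits.
Huffman merges: 29/250+67/500→1/4; 1/4+359/1000→609/1000; 391/1000+609/1000→1. L = 1859/1000 ≈ 1.8590.
Efficiency = H/L = 1.8094/1.8590 = 97.3%.

97.3%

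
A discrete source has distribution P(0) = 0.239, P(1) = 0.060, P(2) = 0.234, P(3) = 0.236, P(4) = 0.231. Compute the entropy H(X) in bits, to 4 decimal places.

H = −Σ pᵢ log₂ pᵢ.
−0.239·log₂(0.239) = 0.4935
−0.060·log₂(0.060) = 0.2435
−0.234·log₂(0.234) = 0.4903
−0.236·log₂(0.236) = 0.4916
−0.231·log₂(0.231) = 0.4883
Sum ≈ 2.2073 → 2.2073 bits.

2.2073 bits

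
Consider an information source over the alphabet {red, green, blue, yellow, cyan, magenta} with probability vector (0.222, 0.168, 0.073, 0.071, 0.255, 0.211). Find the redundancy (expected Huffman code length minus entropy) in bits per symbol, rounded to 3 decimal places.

0.019 bits

Entropy H = −Σ p log₂ p ≈ 2.4373 bits.
Huffman merges: 71/1000+73/1000→18/125; 18/125+21/125→39/125; 211/1000+111/500→433/1000; 51/200+39/125→567/1000; 433/1000+567/1000→1. L = 307/125 ≈ 2.4560.
L − H = 2.4560 − 2.4373 = 0.019 bits.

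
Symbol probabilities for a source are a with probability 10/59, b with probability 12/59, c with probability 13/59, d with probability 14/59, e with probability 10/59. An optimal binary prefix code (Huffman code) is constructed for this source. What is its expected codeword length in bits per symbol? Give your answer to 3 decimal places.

2.339 bits/symbol

Repeatedly combine the two least-probable nodes; the expected code length is the sum of the merged weights.
merge 10/59 + 10/59 → 20/59
merge 12/59 + 13/59 → 25/59
merge 14/59 + 20/59 → 34/59
merge 25/59 + 34/59 → 1
L = 20/59 + 25/59 + 34/59 + 1 = 138/59 ≈ 2.339 bits/symbol.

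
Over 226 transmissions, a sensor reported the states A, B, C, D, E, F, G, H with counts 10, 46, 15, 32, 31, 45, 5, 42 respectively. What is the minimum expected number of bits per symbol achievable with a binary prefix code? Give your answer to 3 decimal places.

Probabilities are the counts divided by 226.
Repeatedly combine the two least-probable nodes; the expected code length is the sum of the merged weights.
merge 5/226 + 5/113 → 15/226
merge 15/226 + 15/226 → 15/113
merge 15/113 + 31/226 → 61/226
merge 16/113 + 21/113 → 37/113
merge 45/226 + 23/113 → 91/226
merge 61/226 + 37/113 → 135/226
merge 91/226 + 135/226 → 1
L = 15/226 + 15/113 + 61/226 + 37/113 + 91/226 + 135/226 + 1 = 316/113 ≈ 2.796 bits/symbol.

2.796 bits/symbol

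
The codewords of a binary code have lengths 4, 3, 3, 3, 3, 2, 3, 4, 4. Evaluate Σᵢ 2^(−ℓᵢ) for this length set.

With common denominator 2^4 = 16: Σ 2^(−ℓᵢ) = 1/16 + 2/16 + 2/16 + 2/16 + 2/16 + 4/16 + 2/16 + 1/16 + 1/16 = 17/16 = 1.0625.

1.0625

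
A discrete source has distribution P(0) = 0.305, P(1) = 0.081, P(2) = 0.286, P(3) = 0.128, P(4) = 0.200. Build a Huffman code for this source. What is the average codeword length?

Repeatedly combine the two least-probable nodes; the expected code length is the sum of the merged weights.
merge 81/1000 + 16/125 → 209/1000
merge 1/5 + 209/1000 → 409/1000
merge 143/500 + 61/200 → 591/1000
merge 409/1000 + 591/1000 → 1
L = 209/1000 + 409/1000 + 591/1000 + 1 = 2209/1000 = 2.209 bits/symbol.

2.209 bits/symbol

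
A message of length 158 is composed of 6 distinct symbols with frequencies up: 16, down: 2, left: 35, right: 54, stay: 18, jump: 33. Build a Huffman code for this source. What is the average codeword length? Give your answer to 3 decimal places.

2.342 bits/symbol

Probabilities are the counts divided by 158.
Repeatedly combine the two least-probable nodes; the expected code length is the sum of the merged weights.
merge 1/79 + 8/79 → 9/79
merge 9/79 + 9/79 → 18/79
merge 33/158 + 35/158 → 34/79
merge 18/79 + 27/79 → 45/79
merge 34/79 + 45/79 → 1
L = 9/79 + 18/79 + 34/79 + 45/79 + 1 = 185/79 ≈ 2.342 bits/symbol.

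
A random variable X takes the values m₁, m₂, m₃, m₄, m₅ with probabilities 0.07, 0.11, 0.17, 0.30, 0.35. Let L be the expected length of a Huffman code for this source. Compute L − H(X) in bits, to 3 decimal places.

Entropy H = −Σ p log₂ p ≈ 2.1046 bits.
Huffman merges: 7/100+11/100→9/50; 17/100+9/50→7/20; 3/10+7/20→13/20; 7/20+13/20→1. L = 109/50 ≈ 2.1800.
L − H = 2.1800 − 2.1046 = 0.075 bits.

0.075 bits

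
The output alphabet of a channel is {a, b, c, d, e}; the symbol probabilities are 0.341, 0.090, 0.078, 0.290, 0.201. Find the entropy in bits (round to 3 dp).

H = −Σ pᵢ log₂ pᵢ.
−0.341·log₂(0.341) = 0.5293
−0.090·log₂(0.090) = 0.3127
−0.078·log₂(0.078) = 0.2871
−0.290·log₂(0.290) = 0.5179
−0.201·log₂(0.201) = 0.4653
Sum ≈ 2.1122 → 2.112 bits.

2.112 bits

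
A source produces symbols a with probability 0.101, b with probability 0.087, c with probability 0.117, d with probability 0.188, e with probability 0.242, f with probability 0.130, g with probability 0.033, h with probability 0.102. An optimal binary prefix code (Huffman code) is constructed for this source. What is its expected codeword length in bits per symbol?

2.878 bits/symbol

Repeatedly combine the two least-probable nodes; the expected code length is the sum of the merged weights.
merge 33/1000 + 87/1000 → 3/25
merge 101/1000 + 51/500 → 203/1000
merge 117/1000 + 3/25 → 237/1000
merge 13/100 + 47/250 → 159/500
merge 203/1000 + 237/1000 → 11/25
merge 121/500 + 159/500 → 14/25
merge 11/25 + 14/25 → 1
L = 3/25 + 203/1000 + 237/1000 + 159/500 + 11/25 + 14/25 + 1 = 1439/500 = 2.878 bits/symbol.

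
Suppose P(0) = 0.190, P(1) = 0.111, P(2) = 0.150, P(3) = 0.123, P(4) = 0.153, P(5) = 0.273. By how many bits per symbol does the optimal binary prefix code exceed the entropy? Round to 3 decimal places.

0.022 bits

Entropy H = −Σ p log₂ p ≈ 2.5154 bits.
Huffman merges: 111/1000+123/1000→117/500; 3/20+153/1000→303/1000; 19/100+117/500→53/125; 273/1000+303/1000→72/125; 53/125+72/125→1. L = 2537/1000 ≈ 2.5370.
L − H = 2.5370 − 2.5154 = 0.022 bits.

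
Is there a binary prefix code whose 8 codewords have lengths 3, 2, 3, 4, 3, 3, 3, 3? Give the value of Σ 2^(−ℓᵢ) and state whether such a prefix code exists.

With common denominator 2^4 = 16: Σ 2^(−ℓᵢ) = 2/16 + 4/16 + 2/16 + 1/16 + 2/16 + 2/16 + 2/16 + 2/16 = 17/16 = 1.0625.
Kraft's inequality requires Σ ≤ 1; here Σ = 1.0625 > 1, so no such prefix code exists.

1.0625; no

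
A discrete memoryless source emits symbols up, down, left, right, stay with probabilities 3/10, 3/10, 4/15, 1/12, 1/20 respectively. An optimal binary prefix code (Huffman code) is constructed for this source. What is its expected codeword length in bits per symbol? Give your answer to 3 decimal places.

2.133 bits/symbol

Repeatedly combine the two least-probable nodes; the expected code length is the sum of the merged weights.
merge 1/20 + 1/12 → 2/15
merge 2/15 + 4/15 → 2/5
merge 3/10 + 3/10 → 3/5
merge 2/5 + 3/5 → 1
L = 2/15 + 2/5 + 3/5 + 1 = 32/15 ≈ 2.133 bits/symbol.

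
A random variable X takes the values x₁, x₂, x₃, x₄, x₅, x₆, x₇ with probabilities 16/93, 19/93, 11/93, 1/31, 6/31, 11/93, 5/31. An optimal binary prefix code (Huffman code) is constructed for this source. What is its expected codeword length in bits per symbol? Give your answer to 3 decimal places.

2.753 bits/symbol

Repeatedly combine the two least-probable nodes; the expected code length is the sum of the merged weights.
merge 1/31 + 11/93 → 14/93
merge 11/93 + 14/93 → 25/93
merge 5/31 + 16/93 → 1/3
merge 6/31 + 19/93 → 37/93
merge 25/93 + 1/3 → 56/93
merge 37/93 + 56/93 → 1
L = 14/93 + 25/93 + 1/3 + 37/93 + 56/93 + 1 = 256/93 ≈ 2.753 bits/symbol.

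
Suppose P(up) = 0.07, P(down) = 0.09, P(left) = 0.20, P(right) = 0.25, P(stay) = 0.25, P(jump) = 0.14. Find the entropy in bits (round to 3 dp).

2.443 bits

H = −Σ pᵢ log₂ pᵢ.
−0.07·log₂(0.07) = 0.2686
−0.09·log₂(0.09) = 0.3127
−0.20·log₂(0.20) = 0.4644
−0.25·log₂(0.25) = 0.5000
−0.25·log₂(0.25) = 0.5000
−0.14·log₂(0.14) = 0.3971
Sum ≈ 2.4427 → 2.443 bits.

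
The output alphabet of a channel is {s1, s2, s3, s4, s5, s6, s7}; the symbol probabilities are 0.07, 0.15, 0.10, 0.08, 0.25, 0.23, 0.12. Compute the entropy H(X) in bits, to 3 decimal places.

H = −Σ pᵢ log₂ pᵢ.
−0.07·log₂(0.07) = 0.2686
−0.15·log₂(0.15) = 0.4105
−0.10·log₂(0.10) = 0.3322
−0.08·log₂(0.08) = 0.2915
−0.25·log₂(0.25) = 0.5000
−0.23·log₂(0.23) = 0.4877
−0.12·log₂(0.12) = 0.3671
Sum ≈ 2.6575 → 2.658 bits.

2.658 bits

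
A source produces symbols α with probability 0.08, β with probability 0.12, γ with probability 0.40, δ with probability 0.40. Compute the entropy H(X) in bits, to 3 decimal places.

1.716 bits

H = −Σ pᵢ log₂ pᵢ.
−0.08·log₂(0.08) = 0.2915
−0.12·log₂(0.12) = 0.3671
−0.40·log₂(0.40) = 0.5288
−0.40·log₂(0.40) = 0.5288
Sum ≈ 1.7161 → 1.716 bits.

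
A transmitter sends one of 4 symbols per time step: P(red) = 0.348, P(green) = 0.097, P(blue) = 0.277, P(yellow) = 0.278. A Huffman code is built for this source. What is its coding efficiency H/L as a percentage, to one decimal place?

94.1%

Entropy H = −Σ p log₂ p ≈ 1.8829 bits.
Huffman merges: 97/1000+277/1000→187/500; 139/500+87/250→313/500; 187/500+313/500→1. L = 2 ≈ 2.0000.
Efficiency = H/L = 1.8829/2.0000 = 94.1%.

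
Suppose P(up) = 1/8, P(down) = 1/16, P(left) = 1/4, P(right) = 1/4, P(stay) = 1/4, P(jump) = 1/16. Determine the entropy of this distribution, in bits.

Each probability is a power of 1/2, so log₂(1/p) is an integer.
H = Σ p·log₂(1/p) = 1/8·3 + 1/16·4 + 1/4·2 + 1/4·2 + 1/4·2 + 1/16·4 = 2.375 bits.

2.375 bits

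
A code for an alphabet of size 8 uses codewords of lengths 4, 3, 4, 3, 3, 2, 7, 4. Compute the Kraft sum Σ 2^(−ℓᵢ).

0.8203125

With common denominator 2^7 = 128: Σ 2^(−ℓᵢ) = 8/128 + 16/128 + 8/128 + 16/128 + 16/128 + 32/128 + 1/128 + 8/128 = 105/128 = 0.8203125.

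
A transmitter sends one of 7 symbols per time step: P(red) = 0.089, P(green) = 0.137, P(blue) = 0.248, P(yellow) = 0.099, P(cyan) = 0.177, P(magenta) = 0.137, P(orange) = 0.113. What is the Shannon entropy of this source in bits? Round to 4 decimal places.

H = −Σ pᵢ log₂ pᵢ.
−0.089·log₂(0.089) = 0.3106
−0.137·log₂(0.137) = 0.3929
−0.248·log₂(0.248) = 0.4989
−0.099·log₂(0.099) = 0.3303
−0.177·log₂(0.177) = 0.4422
−0.137·log₂(0.137) = 0.3929
−0.113·log₂(0.113) = 0.3555
Sum ≈ 2.7232 → 2.7232 bits.

2.7232 bits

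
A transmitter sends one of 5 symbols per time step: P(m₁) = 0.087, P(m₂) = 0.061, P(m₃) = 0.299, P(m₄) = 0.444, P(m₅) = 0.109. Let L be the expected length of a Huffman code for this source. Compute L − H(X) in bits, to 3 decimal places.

0.019 bits

Entropy H = −Σ p log₂ p ≈ 1.9420 bits.
Huffman merges: 61/1000+87/1000→37/250; 109/1000+37/250→257/1000; 257/1000+299/1000→139/250; 111/250+139/250→1. L = 1961/1000 ≈ 1.9610.
L − H = 1.9610 − 1.9420 = 0.019 bits.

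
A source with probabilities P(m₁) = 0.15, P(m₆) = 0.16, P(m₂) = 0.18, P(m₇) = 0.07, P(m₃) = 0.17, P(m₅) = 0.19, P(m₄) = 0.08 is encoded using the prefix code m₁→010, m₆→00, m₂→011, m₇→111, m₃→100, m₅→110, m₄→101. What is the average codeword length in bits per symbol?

L̄ = Σ pᵢ·ℓᵢ = 0.15·3 + 0.16·2 + 0.18·3 + 0.07·3 + 0.17·3 + 0.19·3 + 0.08·3 = 2.84 bits/symbol.

2.84 bits/symbol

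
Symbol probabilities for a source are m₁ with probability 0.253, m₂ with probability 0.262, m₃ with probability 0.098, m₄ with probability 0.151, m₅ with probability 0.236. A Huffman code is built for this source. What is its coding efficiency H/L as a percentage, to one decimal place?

Entropy H = −Σ p log₂ p ≈ 2.2398 bits.
Huffman merges: 49/500+151/1000→249/1000; 59/250+249/1000→97/200; 253/1000+131/500→103/200; 97/200+103/200→1. L = 2249/1000 ≈ 2.2490.
Efficiency = H/L = 2.2398/2.2490 = 99.6%.

99.6%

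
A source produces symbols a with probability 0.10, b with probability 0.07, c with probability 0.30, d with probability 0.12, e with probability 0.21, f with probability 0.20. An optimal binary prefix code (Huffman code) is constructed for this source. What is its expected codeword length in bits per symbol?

Repeatedly combine the two least-probable nodes; the expected code length is the sum of the merged weights.
merge 7/100 + 1/10 → 17/100
merge 3/25 + 17/100 → 29/100
merge 1/5 + 21/100 → 41/100
merge 29/100 + 3/10 → 59/100
merge 41/100 + 59/100 → 1
L = 17/100 + 29/100 + 41/100 + 59/100 + 1 = 123/50 = 2.46 bits/symbol.

2.46 bits/symbol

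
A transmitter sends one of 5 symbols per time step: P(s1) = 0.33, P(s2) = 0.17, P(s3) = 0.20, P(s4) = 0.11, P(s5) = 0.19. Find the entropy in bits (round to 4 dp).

H = −Σ pᵢ log₂ pᵢ.
−0.33·log₂(0.33) = 0.5278
−0.17·log₂(0.17) = 0.4346
−0.20·log₂(0.20) = 0.4644
−0.11·log₂(0.11) = 0.3503
−0.19·log₂(0.19) = 0.4552
Sum ≈ 2.2323 → 2.2323 bits.

2.2323 bits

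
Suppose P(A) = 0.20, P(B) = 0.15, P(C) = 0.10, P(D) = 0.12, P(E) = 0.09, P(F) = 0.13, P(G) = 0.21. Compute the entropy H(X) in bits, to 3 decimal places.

H = −Σ pᵢ log₂ pᵢ.
−0.20·log₂(0.20) = 0.4644
−0.15·log₂(0.15) = 0.4105
−0.10·log₂(0.10) = 0.3322
−0.12·log₂(0.12) = 0.3671
−0.09·log₂(0.09) = 0.3127
−0.13·log₂(0.13) = 0.3826
−0.21·log₂(0.21) = 0.4728
Sum ≈ 2.7423 → 2.742 bits.

2.742 bits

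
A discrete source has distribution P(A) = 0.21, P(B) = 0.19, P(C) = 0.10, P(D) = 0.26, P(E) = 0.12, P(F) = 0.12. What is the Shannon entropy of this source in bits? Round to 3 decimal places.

2.500 bits

H = −Σ pᵢ log₂ pᵢ.
−0.21·log₂(0.21) = 0.4728
−0.19·log₂(0.19) = 0.4552
−0.10·log₂(0.10) = 0.3322
−0.26·log₂(0.26) = 0.5053
−0.12·log₂(0.12) = 0.3671
−0.12·log₂(0.12) = 0.3671
Sum ≈ 2.4997 → 2.500 bits.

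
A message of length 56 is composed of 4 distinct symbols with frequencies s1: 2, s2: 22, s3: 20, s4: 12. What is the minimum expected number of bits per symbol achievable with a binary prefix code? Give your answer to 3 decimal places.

1.857 bits/symbol

Probabilities are the counts divided by 56.
Repeatedly combine the two least-probable nodes; the expected code length is the sum of the merged weights.
merge 1/28 + 3/14 → 1/4
merge 1/4 + 5/14 → 17/28
merge 11/28 + 17/28 → 1
L = 1/4 + 17/28 + 1 = 13/7 ≈ 1.857 bits/symbol.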